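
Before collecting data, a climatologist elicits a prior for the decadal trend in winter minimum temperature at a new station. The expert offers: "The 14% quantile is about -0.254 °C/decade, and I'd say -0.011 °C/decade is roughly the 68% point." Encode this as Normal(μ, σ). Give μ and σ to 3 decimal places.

For Normal(μ,σ), the p-quantile is μ + z_p·σ. Here z_{0.14} = -1.08, z_{0.68} = 0.4677.
So -0.254 = μ − 1.08σ and -0.011 = μ + 0.4677σ.
Subtracting: σ = (-0.011 − -0.254)/(0.4677 − (-1.08)) = 0.157.
Then μ = -0.254 − (-1.08)·0.157 = -0.084.

μ = -0.084, σ = 0.157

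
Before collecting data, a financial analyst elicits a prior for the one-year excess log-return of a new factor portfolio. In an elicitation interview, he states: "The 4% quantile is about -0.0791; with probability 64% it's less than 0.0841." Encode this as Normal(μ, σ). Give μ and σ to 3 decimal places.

μ = 0.056, σ = 0.077

The p-quantile of Normal(μ,σ) is μ + z_p·σ, with z_{0.04} = -1.751 and z_{0.64} = 0.3585.
Eliminate σ: μ = (z₂·x₁ − z₁·x₂)/(z₂ − z₁) = (0.3585·-0.0791 − (-1.751)·0.0841)/2.109 = 0.056.
Then σ = (x₂ − x₁)/(z₂ − z₁) = (0.0841 − -0.0791)/2.109 = 0.077.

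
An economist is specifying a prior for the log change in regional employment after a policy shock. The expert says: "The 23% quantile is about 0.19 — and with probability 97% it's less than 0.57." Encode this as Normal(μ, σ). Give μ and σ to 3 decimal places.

μ = 0.297, σ = 0.145

The p-quantile of Normal(μ,σ) is μ + z_p·σ, with z_{0.23} = -0.7388 and z_{0.97} = 1.881.
Eliminate σ: μ = (z₂·x₁ − z₁·x₂)/(z₂ − z₁) = (1.881·0.19 − (-0.7388)·0.57)/2.62 = 0.297.
Then σ = (x₂ − x₁)/(z₂ − z₁) = (0.57 − 0.19)/2.62 = 0.145.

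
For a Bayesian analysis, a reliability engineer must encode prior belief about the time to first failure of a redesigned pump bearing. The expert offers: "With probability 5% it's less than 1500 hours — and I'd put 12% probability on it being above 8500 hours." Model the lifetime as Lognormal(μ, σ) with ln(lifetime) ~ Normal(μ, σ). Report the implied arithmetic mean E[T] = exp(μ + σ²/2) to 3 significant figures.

If T ~ Lognormal(μ,σ) then ln T ~ Normal(μ,σ), so the p-quantile of ln T is μ + z_p·σ.
ln(1500) = 7.313 and ln(8500) = 9.048; z_{0.05} = -1.645, z_{0.88} = 1.175.
σ = (9.048 − 7.313)/(1.175 − (-1.645)) = 0.615.
μ = 7.313 − (-1.645)·0.615 = 8.325.
E[T] = exp(μ + σ²/2) = exp(8.325 + 0.1892) = 4990 hours.

E[T] ≈ 4990 hours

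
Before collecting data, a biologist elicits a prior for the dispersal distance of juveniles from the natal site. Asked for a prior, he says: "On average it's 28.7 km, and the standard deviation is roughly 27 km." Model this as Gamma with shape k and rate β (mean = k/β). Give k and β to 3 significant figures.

For Gamma(k, rate β): mean = k/β, variance = k/β², so CV = 1/√k.
CV = SD/mean = 27/28.7 = 0.9408, hence k = 1/CV² = 1.13.
Then β = k/mean = 1.13/28.7 = 0.0394.

k ≈ 1.13, β ≈ 0.0394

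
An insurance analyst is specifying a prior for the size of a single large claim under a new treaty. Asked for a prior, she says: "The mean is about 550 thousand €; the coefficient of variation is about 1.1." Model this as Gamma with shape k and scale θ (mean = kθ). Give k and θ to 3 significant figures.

For Gamma(k, scale θ): mean = kθ, variance = kθ², so CV = 1/√k.
CV = 1.1, hence k = 1/CV² = 0.826.
Then θ = mean/k = 550/0.826 = 666.

k ≈ 0.826, θ ≈ 666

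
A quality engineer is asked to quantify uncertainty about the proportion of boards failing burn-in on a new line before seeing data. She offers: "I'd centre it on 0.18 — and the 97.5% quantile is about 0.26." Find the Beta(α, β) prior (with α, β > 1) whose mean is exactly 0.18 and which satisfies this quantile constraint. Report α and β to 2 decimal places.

With mean 0.18 fixed, write α = 0.18s, β = 0.82s where s = α+β.
Need P(θ < 0.26) = 0.975 under Beta(0.18s, 0.82s). Normal approximation: (q−m)/√(m(1−m)/s) ≈ z_{0.975} = 1.96, so s ≈ 0.18·0.82·(1.96)²/(0.26−0.18)² = 88.6.
At s = 88.6: P(θ<0.26) ≈ 0.967. Adjusting to match 0.975 gives s ≈ 101.52.
So α = 0.18·101.52 ≈ 18.27, β = 0.82·101.52 ≈ 83.24.

α ≈ 18.27, β ≈ 83.24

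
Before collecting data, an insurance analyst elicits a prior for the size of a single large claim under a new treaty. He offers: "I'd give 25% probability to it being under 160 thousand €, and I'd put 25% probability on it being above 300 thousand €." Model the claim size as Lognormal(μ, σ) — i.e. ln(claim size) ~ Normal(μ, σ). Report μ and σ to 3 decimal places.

If T ~ Lognormal(μ,σ) then ln T ~ Normal(μ,σ), so the p-quantile of ln T is μ + z_p·σ.
ln(160) = 5.075 and ln(300) = 5.704; z_{0.25} = -0.6745, z_{0.75} = 0.6745.
σ = (5.704 − 5.075)/(0.6745 − (-0.6745)) = 0.466.
μ = 5.075 − (-0.6745)·0.466 = 5.389.

μ ≈ 5.389, σ ≈ 0.466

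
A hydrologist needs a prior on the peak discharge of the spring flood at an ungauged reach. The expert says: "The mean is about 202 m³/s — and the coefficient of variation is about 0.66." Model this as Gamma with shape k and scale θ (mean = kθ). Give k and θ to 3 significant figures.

For Gamma(k, scale θ): mean = kθ, variance = kθ², so CV = 1/√k.
CV = 0.66, hence k = 1/CV² = 2.3.
Then θ = mean/k = 202/2.3 = 88.

k ≈ 2.3, θ ≈ 88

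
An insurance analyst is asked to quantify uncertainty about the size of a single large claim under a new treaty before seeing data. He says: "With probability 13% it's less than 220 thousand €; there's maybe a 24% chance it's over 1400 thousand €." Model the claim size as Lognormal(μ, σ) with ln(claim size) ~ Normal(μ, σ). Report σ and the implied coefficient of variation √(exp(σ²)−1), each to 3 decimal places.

If T ~ Lognormal(μ,σ) then ln T ~ Normal(μ,σ), so the p-quantile of ln T is μ + z_p·σ.
ln(220) = 5.394 and ln(1400) = 7.244; z_{0.13} = -1.126, z_{0.76} = 0.7063.
σ = (7.244 − 5.394)/(0.7063 − (-1.126)) = 1.010.
μ = 5.394 − (-1.126)·1.010 = 6.531.
CV = √(exp(σ²)−1) = √(exp(1.0196)−1) = 1.331.

σ ≈ 1.010, CV ≈ 1.331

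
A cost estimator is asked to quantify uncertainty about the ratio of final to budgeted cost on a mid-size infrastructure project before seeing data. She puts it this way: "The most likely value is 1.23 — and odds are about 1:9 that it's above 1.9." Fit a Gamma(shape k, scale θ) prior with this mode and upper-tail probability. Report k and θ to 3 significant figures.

Gamma(k,θ) with k>1 has mode (k−1)θ, so θ = 1.23/(k−1).
Need P(X < 1.9) = 0.9 with θ tied to k this way. Start at k = 2, θ = 1.23: P(X<1.9) ≈ 0.457.
Too low — raise k to concentrate. Iterating converges to k ≈ 10.9.
Then θ = 1.23/(10.9−1) ≈ 0.124.

k ≈ 10.9, θ ≈ 0.124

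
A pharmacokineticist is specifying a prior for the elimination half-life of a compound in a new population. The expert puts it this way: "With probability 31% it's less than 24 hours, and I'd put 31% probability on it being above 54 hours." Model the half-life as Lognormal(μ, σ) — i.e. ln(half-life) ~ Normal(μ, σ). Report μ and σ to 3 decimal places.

μ ≈ 3.584, σ ≈ 0.818

If T ~ Lognormal(μ,σ) then ln T ~ Normal(μ,σ), so the p-quantile of ln T is μ + z_p·σ.
ln(24) = 3.178 and ln(54) = 3.989; z_{0.31} = -0.4959, z_{0.69} = 0.4959.
σ = (3.989 − 3.178)/(0.4959 − (-0.4959)) = 0.818.
μ = 3.178 − (-0.4959)·0.818 = 3.584.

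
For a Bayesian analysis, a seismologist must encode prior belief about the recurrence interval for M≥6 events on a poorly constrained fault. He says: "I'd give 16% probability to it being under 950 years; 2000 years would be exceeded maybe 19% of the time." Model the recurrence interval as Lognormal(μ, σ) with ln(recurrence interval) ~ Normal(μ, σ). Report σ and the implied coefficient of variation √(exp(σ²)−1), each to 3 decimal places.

If T ~ Lognormal(μ,σ) then ln T ~ Normal(μ,σ), so the p-quantile of ln T is μ + z_p·σ.
ln(950) = 6.856 and ln(2000) = 7.601; z_{0.16} = -0.9945, z_{0.81} = 0.8779.
σ = (7.601 − 6.856)/(0.8779 − (-0.9945)) = 0.398.
μ = 6.856 − (-0.9945)·0.398 = 7.252.
CV = √(exp(σ²)−1) = √(exp(0.1581)−1) = 0.414.

σ ≈ 0.398, CV ≈ 0.414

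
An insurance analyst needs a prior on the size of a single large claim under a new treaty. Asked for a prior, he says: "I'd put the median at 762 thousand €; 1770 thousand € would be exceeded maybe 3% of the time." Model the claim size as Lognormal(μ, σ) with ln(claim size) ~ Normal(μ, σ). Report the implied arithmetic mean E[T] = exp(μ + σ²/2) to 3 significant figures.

E[T] ≈ 842 thousand €

If T ~ Lognormal(μ,σ) then ln T ~ Normal(μ,σ), so the p-quantile of ln T is μ + z_p·σ.
ln(762) = 6.636 and ln(1770) = 7.479; z_{0.5} = 0, z_{0.97} = 1.881.
σ = (7.479 − 6.636)/(1.881 − (0)) = 0.448.
μ = 6.636 − (0)·0.448 = 6.636.
E[T] = exp(μ + σ²/2) = exp(6.636 + 0.1004) = 842 thousand €.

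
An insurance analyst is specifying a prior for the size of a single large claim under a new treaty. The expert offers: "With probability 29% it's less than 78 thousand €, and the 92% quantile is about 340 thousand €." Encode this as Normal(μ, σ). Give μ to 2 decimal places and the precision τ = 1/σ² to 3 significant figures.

μ = 152.03, τ = 5.59e-05

For Normal(μ,σ), the p-quantile is μ + z_p·σ. Here z_{0.29} = -0.5534, z_{0.92} = 1.405.
So 78 = μ − 0.5534σ and 340 = μ + 1.405σ.
Subtracting: σ = (340 − 78)/(1.405 − (-0.5534)) = 133.78.
Then μ = 78 − (-0.5534)·133.78 = 152.03.
Precision τ = 1/σ² = 1/133.8² = 5.59e-05.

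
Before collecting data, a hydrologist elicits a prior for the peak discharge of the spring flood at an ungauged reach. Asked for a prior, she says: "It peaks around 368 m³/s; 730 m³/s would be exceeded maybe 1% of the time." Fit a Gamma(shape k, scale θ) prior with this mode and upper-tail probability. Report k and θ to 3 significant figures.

Gamma(k,θ) with k>1 has mode (k−1)θ, so θ = 368/(k−1).
Need P(X < 730) = 0.99 with θ tied to k this way. Start at k = 2, θ = 368: P(X<730) ≈ 0.590.
Too low — raise k to concentrate. Iterating converges to k ≈ 11.5.
Then θ = 368/(11.5−1) ≈ 35.1.

k ≈ 11.5, θ ≈ 35.1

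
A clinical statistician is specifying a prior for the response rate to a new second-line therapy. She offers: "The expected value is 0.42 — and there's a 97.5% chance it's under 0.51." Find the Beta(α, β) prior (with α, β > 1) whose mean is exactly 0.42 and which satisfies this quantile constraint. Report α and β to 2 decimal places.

α ≈ 49.33, β ≈ 68.13

With mean 0.42 fixed, write α = 0.42s, β = 0.58s where s = α+β.
Need P(θ < 0.51) = 0.975 under Beta(0.42s, 0.58s). Normal approximation: (q−m)/√(m(1−m)/s) ≈ z_{0.975} = 1.96, so s ≈ 0.42·0.58·(1.96)²/(0.51−0.42)² = 115.5.
At s = 115.5: P(θ<0.51) ≈ 0.974. Adjusting to match 0.975 gives s ≈ 117.46.
So α = 0.42·117.46 ≈ 49.33, β = 0.58·117.46 ≈ 68.13.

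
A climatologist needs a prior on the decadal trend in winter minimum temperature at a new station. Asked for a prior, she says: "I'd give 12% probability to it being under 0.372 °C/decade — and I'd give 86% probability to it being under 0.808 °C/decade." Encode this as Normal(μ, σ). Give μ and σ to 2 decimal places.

μ = 0.60, σ = 0.19

The p-quantile of Normal(μ,σ) is μ + z_p·σ, with z_{0.12} = -1.175 and z_{0.86} = 1.08.
Eliminate σ: μ = (z₂·x₁ − z₁·x₂)/(z₂ − z₁) = (1.08·0.372 − (-1.175)·0.808)/2.255 = 0.60.
Then σ = (x₂ − x₁)/(z₂ − z₁) = (0.808 − 0.372)/2.255 = 0.19.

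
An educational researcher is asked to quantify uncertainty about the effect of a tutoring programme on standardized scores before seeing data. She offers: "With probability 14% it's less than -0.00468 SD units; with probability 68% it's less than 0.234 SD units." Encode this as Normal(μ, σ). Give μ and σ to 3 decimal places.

The p-quantile of Normal(μ,σ) is μ + z_p·σ, with z_{0.14} = -1.08 and z_{0.68} = 0.4677.
Eliminate σ: μ = (z₂·x₁ − z₁·x₂)/(z₂ − z₁) = (0.4677·-0.00468 − (-1.08)·0.234)/1.548 = 0.162.
Then σ = (x₂ − x₁)/(z₂ − z₁) = (0.234 − -0.00468)/1.548 = 0.154.

μ = 0.162, σ = 0.154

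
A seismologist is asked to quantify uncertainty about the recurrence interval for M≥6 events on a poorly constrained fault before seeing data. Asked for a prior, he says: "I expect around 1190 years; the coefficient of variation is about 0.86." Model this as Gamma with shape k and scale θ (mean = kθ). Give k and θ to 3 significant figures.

For Gamma(k, scale θ): mean = kθ, variance = kθ², so CV = 1/√k.
CV = 0.86, hence k = 1/CV² = 1.35.
Then θ = mean/k = 1190/1.35 = 880.

k ≈ 1.35, θ ≈ 880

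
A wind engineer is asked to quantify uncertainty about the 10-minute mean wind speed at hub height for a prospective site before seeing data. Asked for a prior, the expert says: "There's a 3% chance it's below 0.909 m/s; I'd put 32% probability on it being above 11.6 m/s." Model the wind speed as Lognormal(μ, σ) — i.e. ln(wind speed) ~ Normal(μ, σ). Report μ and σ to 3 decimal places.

If T ~ Lognormal(μ,σ) then ln T ~ Normal(μ,σ), so the p-quantile of ln T is μ + z_p·σ.
ln(0.909) = -0.09541 and ln(11.6) = 2.451; z_{0.03} = -1.881, z_{0.68} = 0.4677.
σ = (2.451 − -0.09541)/(0.4677 − (-1.881)) = 1.084.
μ = -0.09541 − (-1.881)·1.084 = 1.944.

μ ≈ 1.944, σ ≈ 1.084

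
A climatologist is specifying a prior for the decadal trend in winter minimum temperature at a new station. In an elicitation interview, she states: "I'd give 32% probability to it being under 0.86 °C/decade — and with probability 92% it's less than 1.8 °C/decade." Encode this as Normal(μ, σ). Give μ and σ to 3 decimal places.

For Normal(μ,σ), the p-quantile is μ + z_p·σ. Here z_{0.32} = -0.4677, z_{0.92} = 1.405.
So 0.86 = μ − 0.4677σ and 1.8 = μ + 1.405σ.
Subtracting: σ = (1.8 − 0.86)/(1.405 − (-0.4677)) = 0.502.
Then μ = 0.86 − (-0.4677)·0.502 = 1.095.

μ = 1.095, σ = 0.502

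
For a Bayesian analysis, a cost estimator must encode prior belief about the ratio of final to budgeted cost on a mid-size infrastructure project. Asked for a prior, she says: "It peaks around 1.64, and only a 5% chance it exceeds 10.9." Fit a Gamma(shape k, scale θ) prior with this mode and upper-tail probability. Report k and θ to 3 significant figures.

k ≈ 1.62, θ ≈ 2.65

Gamma(k,θ) with k>1 has mode (k−1)θ, so θ = 1.64/(k−1).
Need P(X < 10.9) = 0.95 with θ tied to k this way. Start at k = 2, θ = 1.64: P(X<10.9) ≈ 0.990.
Too high — lower k to spread out. Iterating converges to k ≈ 1.62.
Then θ = 1.64/(1.62−1) ≈ 2.65.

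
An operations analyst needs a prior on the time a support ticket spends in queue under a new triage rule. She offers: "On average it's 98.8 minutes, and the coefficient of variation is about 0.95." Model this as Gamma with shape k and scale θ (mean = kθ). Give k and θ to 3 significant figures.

k ≈ 1.11, θ ≈ 89.2

For Gamma(k, scale θ): mean = kθ, variance = kθ², so CV = 1/√k.
CV = 0.95, hence k = 1/CV² = 1.11.
Then θ = mean/k = 98.8/1.11 = 89.2.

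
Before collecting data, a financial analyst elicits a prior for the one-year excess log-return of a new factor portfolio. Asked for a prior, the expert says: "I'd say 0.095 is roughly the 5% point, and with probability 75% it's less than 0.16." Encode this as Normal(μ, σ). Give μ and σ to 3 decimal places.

The p-quantile of Normal(μ,σ) is μ + z_p·σ, with z_{0.05} = -1.645 and z_{0.75} = 0.6745.
Eliminate σ: μ = (z₂·x₁ − z₁·x₂)/(z₂ − z₁) = (0.6745·0.095 − (-1.645)·0.16)/2.319 = 0.141.
Then σ = (x₂ − x₁)/(z₂ − z₁) = (0.16 − 0.095)/2.319 = 0.028.

μ = 0.141, σ = 0.028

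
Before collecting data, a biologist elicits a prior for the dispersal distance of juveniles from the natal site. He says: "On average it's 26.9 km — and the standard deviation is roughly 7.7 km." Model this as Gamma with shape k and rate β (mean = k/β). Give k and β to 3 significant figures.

k ≈ 12.2, β ≈ 0.454

For Gamma(k, rate β): mean = k/β, variance = k/β², so CV = 1/√k.
CV = SD/mean = 7.7/26.9 = 0.2862, hence k = 1/CV² = 12.2.
Then β = k/mean = 12.2/26.9 = 0.454.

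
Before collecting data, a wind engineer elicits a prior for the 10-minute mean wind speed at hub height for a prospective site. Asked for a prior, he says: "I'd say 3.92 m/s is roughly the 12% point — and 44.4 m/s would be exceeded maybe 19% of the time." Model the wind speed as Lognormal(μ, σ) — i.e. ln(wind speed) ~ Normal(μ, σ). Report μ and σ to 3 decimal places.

If T ~ Lognormal(μ,σ) then ln T ~ Normal(μ,σ), so the p-quantile of ln T is μ + z_p·σ.
ln(3.92) = 1.366 and ln(44.4) = 3.793; z_{0.12} = -1.175, z_{0.81} = 0.8779.
σ = (3.793 − 1.366)/(0.8779 − (-1.175)) = 1.182.
μ = 1.366 − (-1.175)·1.182 = 2.755.

μ ≈ 2.755, σ ≈ 1.182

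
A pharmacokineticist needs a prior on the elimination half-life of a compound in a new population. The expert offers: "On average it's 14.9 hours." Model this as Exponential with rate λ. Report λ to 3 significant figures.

λ ≈ 0.0671

Exponential mean = 1/λ, so λ = 1/14.9 = 0.0671.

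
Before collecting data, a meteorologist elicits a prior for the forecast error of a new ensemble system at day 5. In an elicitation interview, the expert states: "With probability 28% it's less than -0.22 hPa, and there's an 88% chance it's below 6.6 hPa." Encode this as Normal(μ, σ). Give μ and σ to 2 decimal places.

The p-quantile of Normal(μ,σ) is μ + z_p·σ, with z_{0.28} = -0.5828 and z_{0.88} = 1.175.
Eliminate σ: μ = (z₂·x₁ − z₁·x₂)/(z₂ − z₁) = (1.175·-0.22 − (-0.5828)·6.6)/1.758 = 2.04.
Then σ = (x₂ − x₁)/(z₂ − z₁) = (6.6 − -0.22)/1.758 = 3.88.

μ = 2.04, σ = 3.88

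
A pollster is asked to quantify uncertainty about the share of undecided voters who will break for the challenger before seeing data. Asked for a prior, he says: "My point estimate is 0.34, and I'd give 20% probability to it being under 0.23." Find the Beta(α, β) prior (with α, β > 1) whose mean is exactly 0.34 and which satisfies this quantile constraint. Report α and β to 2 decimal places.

With mean 0.34 fixed, write α = 0.34s, β = 0.66s where s = α+β.
Need P(θ < 0.23) = 0.2 under Beta(0.34s, 0.66s). Normal approximation: (q−m)/√(m(1−m)/s) ≈ z_{0.2} = -0.842, so s ≈ 0.34·0.66·(-0.842)²/(0.23−0.34)² = 13.1.
At s = 13.1: P(θ<0.23) ≈ 0.205. Adjusting to match 0.2 gives s ≈ 13.60.
So α = 0.34·13.60 ≈ 4.62, β = 0.66·13.60 ≈ 8.98.

α ≈ 4.62, β ≈ 8.98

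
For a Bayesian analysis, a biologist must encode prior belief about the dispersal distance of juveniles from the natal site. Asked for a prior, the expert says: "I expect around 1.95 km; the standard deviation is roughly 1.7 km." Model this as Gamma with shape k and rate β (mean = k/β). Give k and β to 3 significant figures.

k ≈ 1.32, β ≈ 0.675

For Gamma(k, rate β): mean = k/β, variance = k/β², so CV = 1/√k.
CV = SD/mean = 1.7/1.95 = 0.8718, hence k = 1/CV² = 1.32.
Then β = k/mean = 1.32/1.95 = 0.675.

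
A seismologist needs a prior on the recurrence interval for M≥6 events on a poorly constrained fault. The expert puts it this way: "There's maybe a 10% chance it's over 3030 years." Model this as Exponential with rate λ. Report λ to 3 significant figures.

λ ≈ 0.00076

P(T > 3030.0) = e^(−λ·3030.0) = 0.1, so λ = −ln(0.1)/3030.0 = 0.00076.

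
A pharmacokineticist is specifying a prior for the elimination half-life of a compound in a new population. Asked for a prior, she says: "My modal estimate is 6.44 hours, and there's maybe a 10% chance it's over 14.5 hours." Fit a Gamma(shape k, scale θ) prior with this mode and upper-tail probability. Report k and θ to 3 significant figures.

Gamma(k,θ) with k>1 has mode (k−1)θ, so θ = 6.44/(k−1).
Need P(X < 14.5) = 0.9 with θ tied to k this way. Start at k = 2, θ = 6.44: P(X<14.5) ≈ 0.658.
Too low — raise k to concentrate. Iterating converges to k ≈ 3.92.
Then θ = 6.44/(3.92−1) ≈ 2.21.

k ≈ 3.92, θ ≈ 2.21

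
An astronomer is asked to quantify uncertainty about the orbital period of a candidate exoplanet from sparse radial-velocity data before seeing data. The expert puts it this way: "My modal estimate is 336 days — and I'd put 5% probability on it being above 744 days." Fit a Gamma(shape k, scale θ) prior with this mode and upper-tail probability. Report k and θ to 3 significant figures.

Gamma(k,θ) with k>1 has mode (k−1)θ, so θ = 336/(k−1).
Need P(X < 744) = 0.95 with θ tied to k this way. Start at k = 2, θ = 336: P(X<744) ≈ 0.649.
Too low — raise k to concentrate. Iterating converges to k ≈ 5.35.
Then θ = 336/(5.35−1) ≈ 77.2.

k ≈ 5.35, θ ≈ 77.2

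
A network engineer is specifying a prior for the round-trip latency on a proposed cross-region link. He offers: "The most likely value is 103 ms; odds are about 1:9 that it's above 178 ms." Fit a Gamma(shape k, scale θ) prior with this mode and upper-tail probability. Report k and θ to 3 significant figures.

k ≈ 7.34, θ ≈ 16.3

Gamma(k,θ) with k>1 has mode (k−1)θ, so θ = 103/(k−1).
Need P(X < 178) = 0.9 with θ tied to k this way. Start at k = 2, θ = 103: P(X<178) ≈ 0.515.
Too low — raise k to concentrate. Iterating converges to k ≈ 7.34.
Then θ = 103/(7.34−1) ≈ 16.3.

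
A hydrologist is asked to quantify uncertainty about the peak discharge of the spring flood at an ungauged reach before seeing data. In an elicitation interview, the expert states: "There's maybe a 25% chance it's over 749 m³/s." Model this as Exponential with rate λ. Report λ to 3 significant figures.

P(T > 749.0) = e^(−λ·749.0) = 0.25, so λ = −ln(0.25)/749.0 = 0.00185.

λ ≈ 0.00185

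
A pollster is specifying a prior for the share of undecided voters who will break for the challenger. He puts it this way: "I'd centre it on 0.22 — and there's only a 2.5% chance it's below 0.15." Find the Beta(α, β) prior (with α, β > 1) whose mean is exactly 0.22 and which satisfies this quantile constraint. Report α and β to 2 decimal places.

α ≈ 25.72, β ≈ 91.19

With mean 0.22 fixed, write α = 0.22s, β = 0.78s where s = α+β.
Need P(θ < 0.15) = 0.025 under Beta(0.22s, 0.78s). Normal approximation: (q−m)/√(m(1−m)/s) ≈ z_{0.025} = -1.96, so s ≈ 0.22·0.78·(-1.96)²/(0.15−0.22)² = 134.5.
At s = 134.5: P(θ<0.15) ≈ 0.017. Adjusting to match 0.025 gives s ≈ 116.91.
So α = 0.22·116.91 ≈ 25.72, β = 0.78·116.91 ≈ 91.19.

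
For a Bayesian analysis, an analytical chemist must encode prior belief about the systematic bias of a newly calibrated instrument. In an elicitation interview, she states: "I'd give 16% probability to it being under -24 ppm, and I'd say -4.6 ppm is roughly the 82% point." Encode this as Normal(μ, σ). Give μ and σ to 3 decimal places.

μ = -13.898, σ = 10.158

The p-quantile of Normal(μ,σ) is μ + z_p·σ, with z_{0.16} = -0.9945 and z_{0.82} = 0.9154.
Eliminate σ: μ = (z₂·x₁ − z₁·x₂)/(z₂ − z₁) = (0.9154·-24 − (-0.9945)·-4.6)/1.91 = -13.898.
Then σ = (x₂ − x₁)/(z₂ − z₁) = (-4.6 − -24)/1.91 = 10.158.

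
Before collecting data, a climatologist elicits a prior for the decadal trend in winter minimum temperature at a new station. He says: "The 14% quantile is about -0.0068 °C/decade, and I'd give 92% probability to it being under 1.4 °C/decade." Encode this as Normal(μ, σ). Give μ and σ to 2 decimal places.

μ = 0.60, σ = 0.57

For Normal(μ,σ), the p-quantile is μ + z_p·σ. Here z_{0.14} = -1.08, z_{0.92} = 1.405.
So -0.0068 = μ − 1.08σ and 1.4 = μ + 1.405σ.
Subtracting: σ = (1.4 − -0.0068)/(1.405 − (-1.08)) = 0.57.
Then μ = -0.0068 − (-1.08)·0.57 = 0.60.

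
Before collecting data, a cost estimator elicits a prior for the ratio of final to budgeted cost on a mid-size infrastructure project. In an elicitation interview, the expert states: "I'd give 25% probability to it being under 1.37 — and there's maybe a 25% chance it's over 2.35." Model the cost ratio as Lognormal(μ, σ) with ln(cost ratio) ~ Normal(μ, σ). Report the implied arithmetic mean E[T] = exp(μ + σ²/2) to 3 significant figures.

E[T] ≈ 1.94

If T ~ Lognormal(μ,σ) then ln T ~ Normal(μ,σ), so the p-quantile of ln T is μ + z_p·σ.
ln(1.37) = 0.3148 and ln(2.35) = 0.8544; z_{0.25} = -0.6745, z_{0.75} = 0.6745.
σ = (0.8544 − 0.3148)/(0.6745 − (-0.6745)) = 0.400.
μ = 0.3148 − (-0.6745)·0.400 = 0.585.
E[T] = exp(μ + σ²/2) = exp(0.585 + 0.0800) = 1.94.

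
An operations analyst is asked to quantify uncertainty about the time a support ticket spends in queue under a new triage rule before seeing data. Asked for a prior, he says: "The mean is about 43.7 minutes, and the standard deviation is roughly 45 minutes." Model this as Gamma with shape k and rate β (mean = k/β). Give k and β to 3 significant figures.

k ≈ 0.943, β ≈ 0.0216

For Gamma(k, rate β): mean = k/β, variance = k/β², so CV = 1/√k.
CV = SD/mean = 45/43.7 = 1.03, hence k = 1/CV² = 0.943.
Then β = k/mean = 0.943/43.7 = 0.0216.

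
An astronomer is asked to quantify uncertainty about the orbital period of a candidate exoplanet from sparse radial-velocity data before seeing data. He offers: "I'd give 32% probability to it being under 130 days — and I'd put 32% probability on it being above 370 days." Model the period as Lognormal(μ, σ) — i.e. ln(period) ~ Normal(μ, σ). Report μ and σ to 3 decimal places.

If T ~ Lognormal(μ,σ) then ln T ~ Normal(μ,σ), so the p-quantile of ln T is μ + z_p·σ.
ln(130) = 4.868 and ln(370) = 5.914; z_{0.32} = -0.4677, z_{0.68} = 0.4677.
σ = (5.914 − 4.868)/(0.4677 − (-0.4677)) = 1.118.
μ = 4.868 − (-0.4677)·1.118 = 5.391.

μ ≈ 5.391, σ ≈ 1.118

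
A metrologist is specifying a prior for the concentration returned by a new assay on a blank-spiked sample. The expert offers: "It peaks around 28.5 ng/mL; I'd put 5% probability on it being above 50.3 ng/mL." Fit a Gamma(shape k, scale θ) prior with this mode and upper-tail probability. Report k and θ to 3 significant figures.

Gamma(k,θ) with k>1 has mode (k−1)θ, so θ = 28.5/(k−1).
Need P(X < 50.3) = 0.95 with θ tied to k this way. Start at k = 2, θ = 28.5: P(X<50.3) ≈ 0.527.
Too low — raise k to concentrate. Iterating converges to k ≈ 9.64.
Then θ = 28.5/(9.64−1) ≈ 3.3.

k ≈ 9.64, θ ≈ 3.3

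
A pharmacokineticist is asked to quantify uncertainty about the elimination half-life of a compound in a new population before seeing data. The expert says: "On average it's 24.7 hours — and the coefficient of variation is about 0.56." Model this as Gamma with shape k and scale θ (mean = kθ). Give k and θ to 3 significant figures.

For Gamma(k, scale θ): mean = kθ, variance = kθ², so CV = 1/√k.
CV = 0.56, hence k = 1/CV² = 3.19.
Then θ = mean/k = 24.7/3.19 = 7.75.

k ≈ 3.19, θ ≈ 7.75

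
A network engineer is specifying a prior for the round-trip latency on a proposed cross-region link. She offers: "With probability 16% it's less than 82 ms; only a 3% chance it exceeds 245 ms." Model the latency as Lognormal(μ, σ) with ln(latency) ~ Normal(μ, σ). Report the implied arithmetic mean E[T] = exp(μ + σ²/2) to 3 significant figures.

If T ~ Lognormal(μ,σ) then ln T ~ Normal(μ,σ), so the p-quantile of ln T is μ + z_p·σ.
ln(82) = 4.407 and ln(245) = 5.501; z_{0.16} = -0.9945, z_{0.97} = 1.881.
σ = (5.501 − 4.407)/(1.881 − (-0.9945)) = 0.381.
μ = 4.407 − (-0.9945)·0.381 = 4.785.
E[T] = exp(μ + σ²/2) = exp(4.785 + 0.0725) = 129 ms.

E[T] ≈ 129 ms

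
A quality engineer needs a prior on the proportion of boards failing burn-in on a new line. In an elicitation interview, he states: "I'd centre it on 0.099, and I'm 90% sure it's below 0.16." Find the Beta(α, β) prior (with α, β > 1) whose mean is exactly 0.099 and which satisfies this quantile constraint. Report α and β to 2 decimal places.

With mean 0.099 fixed, write α = 0.099s, β = 0.901s where s = α+β.
Need P(θ < 0.16) = 0.9 under Beta(0.099s, 0.901s). Normal approximation: (q−m)/√(m(1−m)/s) ≈ z_{0.9} = 1.28, so s ≈ 0.099·0.901·(1.28)²/(0.16−0.099)² = 39.4.
At s = 39.4: P(θ<0.16) ≈ 0.893. Adjusting to match 0.9 gives s ≈ 42.71.
So α = 0.099·42.71 ≈ 4.23, β = 0.901·42.71 ≈ 38.49.

α ≈ 4.23, β ≈ 38.49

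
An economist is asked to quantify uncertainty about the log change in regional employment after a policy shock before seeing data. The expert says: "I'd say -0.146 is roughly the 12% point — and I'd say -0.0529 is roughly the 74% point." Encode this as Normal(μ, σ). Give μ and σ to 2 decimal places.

For Normal(μ,σ), the p-quantile is μ + z_p·σ. Here z_{0.12} = -1.175, z_{0.74} = 0.6433.
So -0.146 = μ − 1.175σ and -0.0529 = μ + 0.6433σ.
Subtracting: σ = (-0.0529 − -0.146)/(0.6433 − (-1.175)) = 0.05.
Then μ = -0.146 − (-1.175)·0.05 = -0.09.

μ = -0.09, σ = 0.05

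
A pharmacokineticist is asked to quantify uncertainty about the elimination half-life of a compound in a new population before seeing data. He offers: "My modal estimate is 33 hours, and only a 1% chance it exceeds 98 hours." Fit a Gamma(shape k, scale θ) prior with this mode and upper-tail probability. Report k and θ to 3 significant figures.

k ≈ 4.81, θ ≈ 8.66

Gamma(k,θ) with k>1 has mode (k−1)θ, so θ = 33/(k−1).
Need P(X < 98) = 0.99 with θ tied to k this way. Start at k = 2, θ = 33: P(X<98) ≈ 0.796.
Too low — raise k to concentrate. Iterating converges to k ≈ 4.81.
Then θ = 33/(4.81−1) ≈ 8.66.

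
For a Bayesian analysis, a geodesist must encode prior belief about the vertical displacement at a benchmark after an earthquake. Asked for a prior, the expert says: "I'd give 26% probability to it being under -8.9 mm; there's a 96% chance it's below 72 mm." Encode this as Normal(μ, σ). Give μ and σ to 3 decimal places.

The p-quantile of Normal(μ,σ) is μ + z_p·σ, with z_{0.26} = -0.6433 and z_{0.96} = 1.751.
Eliminate σ: μ = (z₂·x₁ − z₁·x₂)/(z₂ − z₁) = (1.751·-8.9 − (-0.6433)·72)/2.394 = 12.840.
Then σ = (x₂ − x₁)/(z₂ − z₁) = (72 − -8.9)/2.394 = 33.792.

μ = 12.840, σ = 33.792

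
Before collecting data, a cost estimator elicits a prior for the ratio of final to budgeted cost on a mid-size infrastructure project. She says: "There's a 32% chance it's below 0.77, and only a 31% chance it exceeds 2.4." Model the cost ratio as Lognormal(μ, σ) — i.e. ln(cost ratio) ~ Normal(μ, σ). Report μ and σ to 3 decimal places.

If T ~ Lognormal(μ,σ) then ln T ~ Normal(μ,σ), so the p-quantile of ln T is μ + z_p·σ.
ln(0.77) = -0.2614 and ln(2.4) = 0.8755; z_{0.32} = -0.4677, z_{0.69} = 0.4959.
σ = (0.8755 − -0.2614)/(0.4959 − (-0.4677)) = 1.180.
μ = -0.2614 − (-0.4677)·1.180 = 0.290.

μ ≈ 0.290, σ ≈ 1.180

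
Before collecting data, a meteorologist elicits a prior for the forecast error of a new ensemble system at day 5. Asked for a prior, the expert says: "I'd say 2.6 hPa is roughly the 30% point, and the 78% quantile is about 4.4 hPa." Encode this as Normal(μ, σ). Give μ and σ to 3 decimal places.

The p-quantile of Normal(μ,σ) is μ + z_p·σ, with z_{0.3} = -0.5244 and z_{0.78} = 0.7722.
Eliminate σ: μ = (z₂·x₁ − z₁·x₂)/(z₂ − z₁) = (0.7722·2.6 − (-0.5244)·4.4)/1.297 = 3.328.
Then σ = (x₂ − x₁)/(z₂ − z₁) = (4.4 − 2.6)/1.297 = 1.388.

μ = 3.328, σ = 1.388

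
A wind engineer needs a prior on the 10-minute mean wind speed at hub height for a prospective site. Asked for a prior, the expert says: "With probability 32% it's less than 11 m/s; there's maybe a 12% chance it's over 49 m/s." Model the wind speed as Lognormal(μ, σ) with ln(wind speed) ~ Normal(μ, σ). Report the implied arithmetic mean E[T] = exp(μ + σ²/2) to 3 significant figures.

If T ~ Lognormal(μ,σ) then ln T ~ Normal(μ,σ), so the p-quantile of ln T is μ + z_p·σ.
ln(11) = 2.398 and ln(49) = 3.892; z_{0.32} = -0.4677, z_{0.88} = 1.175.
σ = (3.892 − 2.398)/(1.175 − (-0.4677)) = 0.909.
μ = 2.398 − (-0.4677)·0.909 = 2.823.
E[T] = exp(μ + σ²/2) = exp(2.823 + 0.4135) = 25.5 m/s.

E[T] ≈ 25.5 m/s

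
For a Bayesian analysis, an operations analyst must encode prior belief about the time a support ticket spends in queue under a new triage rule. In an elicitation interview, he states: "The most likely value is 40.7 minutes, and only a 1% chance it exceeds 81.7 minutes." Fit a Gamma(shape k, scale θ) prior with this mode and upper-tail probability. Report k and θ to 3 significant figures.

Gamma(k,θ) with k>1 has mode (k−1)θ, so θ = 40.7/(k−1).
Need P(X < 81.7) = 0.99 with θ tied to k this way. Start at k = 2, θ = 40.7: P(X<81.7) ≈ 0.596.
Too low — raise k to concentrate. Iterating converges to k ≈ 11.1.
Then θ = 40.7/(11.1−1) ≈ 4.03.

k ≈ 11.1, θ ≈ 4.03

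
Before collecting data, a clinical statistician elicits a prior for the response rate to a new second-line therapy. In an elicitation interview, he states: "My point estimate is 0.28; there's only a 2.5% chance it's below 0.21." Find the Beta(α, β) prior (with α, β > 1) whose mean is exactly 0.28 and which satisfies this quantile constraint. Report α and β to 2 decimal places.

α ≈ 40.37, β ≈ 103.80

With mean 0.28 fixed, write α = 0.28s, β = 0.72s where s = α+β.
Need P(θ < 0.21) = 0.025 under Beta(0.28s, 0.72s). Normal approximation: (q−m)/√(m(1−m)/s) ≈ z_{0.025} = -1.96, so s ≈ 0.28·0.72·(-1.96)²/(0.21−0.28)² = 158.0.
At s = 158.0: P(θ<0.21) ≈ 0.020. Adjusting to match 0.025 gives s ≈ 144.16.
So α = 0.28·144.16 ≈ 40.37, β = 0.72·144.16 ≈ 103.80.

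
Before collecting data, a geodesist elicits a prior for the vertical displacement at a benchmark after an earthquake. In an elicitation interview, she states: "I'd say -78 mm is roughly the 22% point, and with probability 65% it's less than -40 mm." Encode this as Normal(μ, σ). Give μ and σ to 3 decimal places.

μ = -52.650, σ = 32.829

For Normal(μ,σ), the p-quantile is μ + z_p·σ. Here z_{0.22} = -0.7722, z_{0.65} = 0.3853.
So -78 = μ − 0.7722σ and -40 = μ + 0.3853σ.
Subtracting: σ = (-40 − -78)/(0.3853 − (-0.7722)) = 32.829.
Then μ = -78 − (-0.7722)·32.829 = -52.650.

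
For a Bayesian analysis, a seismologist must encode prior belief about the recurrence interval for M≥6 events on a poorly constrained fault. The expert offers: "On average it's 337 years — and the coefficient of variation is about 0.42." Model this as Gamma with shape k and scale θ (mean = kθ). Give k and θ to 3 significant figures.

For Gamma(k, scale θ): mean = kθ, variance = kθ², so CV = 1/√k.
CV = 0.42, hence k = 1/CV² = 5.67.
Then θ = mean/k = 337/5.67 = 59.4.

k ≈ 5.67, θ ≈ 59.4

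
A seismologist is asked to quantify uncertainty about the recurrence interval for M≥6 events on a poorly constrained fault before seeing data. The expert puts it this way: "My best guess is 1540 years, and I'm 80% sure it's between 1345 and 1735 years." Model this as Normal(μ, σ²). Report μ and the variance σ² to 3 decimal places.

A symmetric 80% interval runs μ ± z·σ with z = 1.282.
Half-width = 195, so σ = 195/1.282 = 152.1593 and σ² = 23152.455.
μ is the stated best guess, 1540.000.

μ = 1540.000, σ² = 23152.455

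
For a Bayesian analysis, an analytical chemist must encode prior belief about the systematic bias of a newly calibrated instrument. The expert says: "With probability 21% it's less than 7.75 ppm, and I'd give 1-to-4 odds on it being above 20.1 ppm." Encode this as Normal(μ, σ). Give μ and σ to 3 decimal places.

μ = 13.793, σ = 7.494

The p-quantile of Normal(μ,σ) is μ + z_p·σ, with z_{0.21} = -0.8064 and z_{0.8} = 0.8416.
Eliminate σ: μ = (z₂·x₁ − z₁·x₂)/(z₂ − z₁) = (0.8416·7.75 − (-0.8064)·20.1)/1.648 = 13.793.
Then σ = (x₂ − x₁)/(z₂ − z₁) = (20.1 − 7.75)/1.648 = 7.494.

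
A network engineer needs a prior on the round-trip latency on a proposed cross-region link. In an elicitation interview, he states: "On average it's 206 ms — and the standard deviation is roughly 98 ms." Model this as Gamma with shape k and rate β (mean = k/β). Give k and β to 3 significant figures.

k ≈ 4.42, β ≈ 0.0214

For Gamma(k, rate β): mean = k/β, variance = k/β², so CV = 1/√k.
CV = SD/mean = 98/206 = 0.4757, hence k = 1/CV² = 4.42.
Then β = k/mean = 4.42/206 = 0.0214.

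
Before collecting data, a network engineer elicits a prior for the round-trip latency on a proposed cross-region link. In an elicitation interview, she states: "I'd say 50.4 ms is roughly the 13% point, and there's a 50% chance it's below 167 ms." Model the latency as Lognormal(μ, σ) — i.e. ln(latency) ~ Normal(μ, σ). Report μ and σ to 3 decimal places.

If T ~ Lognormal(μ,σ) then ln T ~ Normal(μ,σ), so the p-quantile of ln T is μ + z_p·σ.
ln(50.4) = 3.92 and ln(167) = 5.118; z_{0.13} = -1.126, z_{0.5} = 0.
σ = (5.118 − 3.92)/(0 − (-1.126)) = 1.064.
μ = 3.92 − (-1.126)·1.064 = 5.118.

μ ≈ 5.118, σ ≈ 1.064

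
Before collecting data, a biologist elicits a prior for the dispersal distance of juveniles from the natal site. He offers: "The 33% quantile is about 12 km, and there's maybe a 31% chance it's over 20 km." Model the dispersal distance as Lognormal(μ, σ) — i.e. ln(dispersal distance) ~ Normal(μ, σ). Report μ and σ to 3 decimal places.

If T ~ Lognormal(μ,σ) then ln T ~ Normal(μ,σ), so the p-quantile of ln T is μ + z_p·σ.
ln(12) = 2.485 and ln(20) = 2.996; z_{0.33} = -0.4399, z_{0.69} = 0.4959.
σ = (2.996 − 2.485)/(0.4959 − (-0.4399)) = 0.546.
μ = 2.485 − (-0.4399)·0.546 = 2.725.

μ ≈ 2.725, σ ≈ 0.546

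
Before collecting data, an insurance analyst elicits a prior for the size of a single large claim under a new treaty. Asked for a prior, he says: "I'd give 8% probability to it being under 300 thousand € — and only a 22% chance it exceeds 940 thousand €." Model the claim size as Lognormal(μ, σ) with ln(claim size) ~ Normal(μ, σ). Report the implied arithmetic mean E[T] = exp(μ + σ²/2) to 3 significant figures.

E[T] ≈ 719 thousand €

If T ~ Lognormal(μ,σ) then ln T ~ Normal(μ,σ), so the p-quantile of ln T is μ + z_p·σ.
ln(300) = 5.704 and ln(940) = 6.846; z_{0.08} = -1.405, z_{0.78} = 0.7722.
σ = (6.846 − 5.704)/(0.7722 − (-1.405)) = 0.525.
μ = 5.704 − (-1.405)·0.525 = 6.441.
E[T] = exp(μ + σ²/2) = exp(6.441 + 0.1376) = 719 thousand €.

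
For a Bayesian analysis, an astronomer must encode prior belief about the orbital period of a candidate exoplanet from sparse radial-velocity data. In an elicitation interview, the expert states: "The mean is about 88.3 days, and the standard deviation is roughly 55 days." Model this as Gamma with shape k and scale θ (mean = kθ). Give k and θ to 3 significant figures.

k ≈ 2.58, θ ≈ 34.3

For Gamma(k, scale θ): mean = kθ, variance = kθ², so CV = 1/√k.
CV = SD/mean = 55/88.3 = 0.6229, hence k = 1/CV² = 2.58.
Then θ = mean/k = 88.3/2.58 = 34.3.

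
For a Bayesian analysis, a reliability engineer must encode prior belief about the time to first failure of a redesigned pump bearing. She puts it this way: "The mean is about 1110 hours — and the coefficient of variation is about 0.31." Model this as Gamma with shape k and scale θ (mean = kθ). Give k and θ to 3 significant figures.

k ≈ 10.4, θ ≈ 107

For Gamma(k, scale θ): mean = kθ, variance = kθ², so CV = 1/√k.
CV = 0.31, hence k = 1/CV² = 10.4.
Then θ = mean/k = 1110/10.4 = 107.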